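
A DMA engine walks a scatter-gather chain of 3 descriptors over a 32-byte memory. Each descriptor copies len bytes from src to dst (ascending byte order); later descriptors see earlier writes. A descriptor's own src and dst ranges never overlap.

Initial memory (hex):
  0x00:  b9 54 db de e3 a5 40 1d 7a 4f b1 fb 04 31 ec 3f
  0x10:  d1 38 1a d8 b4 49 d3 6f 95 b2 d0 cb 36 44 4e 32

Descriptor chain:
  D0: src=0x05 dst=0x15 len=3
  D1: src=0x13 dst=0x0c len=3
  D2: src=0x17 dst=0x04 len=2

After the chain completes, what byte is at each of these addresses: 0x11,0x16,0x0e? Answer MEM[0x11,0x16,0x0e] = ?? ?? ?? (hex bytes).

#0 dst[0x15+3] := {0xa5,0x40,0x1d}
#1 dst[0x0c+3] := {0xd8,0xb4,0xa5}
#2 dst[0x04+2] := {0x1d,0x95}
query mem[0x11]=0x38, mem[0x16]=0x40, mem[0x0e]=0xa5

MEM[0x11,0x16,0x0e] = 38 40 a5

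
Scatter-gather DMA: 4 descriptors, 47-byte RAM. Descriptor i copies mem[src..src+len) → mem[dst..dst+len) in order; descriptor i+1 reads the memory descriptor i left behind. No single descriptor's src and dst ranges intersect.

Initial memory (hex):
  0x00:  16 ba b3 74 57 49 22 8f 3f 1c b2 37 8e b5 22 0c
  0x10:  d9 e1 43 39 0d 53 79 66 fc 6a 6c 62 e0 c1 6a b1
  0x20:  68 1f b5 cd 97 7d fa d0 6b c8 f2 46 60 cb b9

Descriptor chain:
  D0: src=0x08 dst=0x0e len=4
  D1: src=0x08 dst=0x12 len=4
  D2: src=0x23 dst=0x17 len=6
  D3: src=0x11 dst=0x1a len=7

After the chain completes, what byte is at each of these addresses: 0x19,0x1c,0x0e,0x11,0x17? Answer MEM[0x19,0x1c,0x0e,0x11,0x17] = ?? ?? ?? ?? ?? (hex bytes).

[0] 0x08->0x0e len=4 : 3f 1c b2 37
[1] 0x08->0x12 len=4 : 3f 1c b2 37
[2] 0x23->0x17 len=6 : cd 97 7d fa d0 6b
[3] 0x11->0x1a len=7 : 37 3f 1c b2 37 79 cd
query mem[0x19]=0x7d, mem[0x1c]=0x1c, mem[0x0e]=0x3f, mem[0x11]=0x37, mem[0x17]=0xcd

MEM[0x19,0x1c,0x0e,0x11,0x17] = 7d 1c 3f 37 cd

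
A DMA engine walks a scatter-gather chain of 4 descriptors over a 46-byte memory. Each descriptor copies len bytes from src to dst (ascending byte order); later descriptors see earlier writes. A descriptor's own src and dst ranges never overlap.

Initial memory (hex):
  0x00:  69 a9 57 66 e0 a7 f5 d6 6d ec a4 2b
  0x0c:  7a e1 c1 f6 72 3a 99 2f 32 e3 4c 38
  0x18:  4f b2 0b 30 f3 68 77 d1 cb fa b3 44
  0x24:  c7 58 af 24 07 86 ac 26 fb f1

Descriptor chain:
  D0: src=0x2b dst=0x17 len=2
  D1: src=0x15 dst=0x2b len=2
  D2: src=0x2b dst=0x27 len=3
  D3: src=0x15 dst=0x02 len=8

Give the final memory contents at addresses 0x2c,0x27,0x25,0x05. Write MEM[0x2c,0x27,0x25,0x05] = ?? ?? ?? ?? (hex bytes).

#0 dst[0x17+2] := {0x26,0xfb}
#1 dst[0x2b+2] := {0xe3,0x4c}
#2 dst[0x27+3] := {0xe3,0x4c,0xf1}
#3 dst[0x02+8] := {0xe3,0x4c,0x26,0xfb,0xb2,0x0b,0x30,0xf3}
query mem[0x2c]=0x4c, mem[0x27]=0xe3, mem[0x25]=0x58, mem[0x05]=0xfb

MEM[0x2c,0x27,0x25,0x05] = 4c e3 58 fb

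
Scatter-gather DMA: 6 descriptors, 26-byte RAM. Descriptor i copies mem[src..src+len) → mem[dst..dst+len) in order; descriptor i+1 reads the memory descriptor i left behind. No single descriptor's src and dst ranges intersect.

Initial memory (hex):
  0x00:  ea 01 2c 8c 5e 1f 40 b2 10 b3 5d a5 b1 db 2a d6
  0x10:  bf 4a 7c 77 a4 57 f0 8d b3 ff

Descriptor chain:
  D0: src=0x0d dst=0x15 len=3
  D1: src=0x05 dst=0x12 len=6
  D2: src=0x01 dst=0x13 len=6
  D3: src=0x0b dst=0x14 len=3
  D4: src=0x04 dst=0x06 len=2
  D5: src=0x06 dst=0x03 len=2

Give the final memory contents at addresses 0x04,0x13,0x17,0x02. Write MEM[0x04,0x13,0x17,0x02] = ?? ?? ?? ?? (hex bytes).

#0 dst[0x15+3] := {0xdb,0x2a,0xd6}
#1 dst[0x12+6] := {0x1f,0x40,0xb2,0x10,0xb3,0x5d}
#2 dst[0x13+6] := {0x01,0x2c,0x8c,0x5e,0x1f,0x40}
#3 dst[0x14+3] := {0xa5,0xb1,0xdb}
#4 dst[0x06+2] := {0x5e,0x1f}
#5 dst[0x03+2] := {0x5e,0x1f}
query mem[0x04]=0x1f, mem[0x13]=0x01, mem[0x17]=0x1f, mem[0x02]=0x2c

MEM[0x04,0x13,0x17,0x02] = 1f 01 1f 2c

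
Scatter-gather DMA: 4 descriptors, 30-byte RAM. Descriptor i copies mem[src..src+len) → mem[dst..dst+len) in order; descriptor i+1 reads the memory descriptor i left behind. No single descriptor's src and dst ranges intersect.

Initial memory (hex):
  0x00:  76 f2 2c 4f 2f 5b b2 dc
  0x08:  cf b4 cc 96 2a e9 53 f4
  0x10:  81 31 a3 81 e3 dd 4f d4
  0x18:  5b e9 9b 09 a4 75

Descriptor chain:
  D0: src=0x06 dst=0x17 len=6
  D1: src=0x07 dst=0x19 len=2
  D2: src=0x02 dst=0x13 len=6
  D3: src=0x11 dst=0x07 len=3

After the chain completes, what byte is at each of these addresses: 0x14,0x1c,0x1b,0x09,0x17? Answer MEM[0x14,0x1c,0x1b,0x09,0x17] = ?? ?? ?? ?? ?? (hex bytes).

MEM[0x14,0x1c,0x1b,0x09,0x17] = 4f 96 cc 2c b2

[0] 0x06->0x17 len=6 : b2 dc cf b4 cc 96
[1] 0x07->0x19 len=2 : dc cf
[2] 0x02->0x13 len=6 : 2c 4f 2f 5b b2 dc
[3] 0x11->0x07 len=3 : 31 a3 2c
query mem[0x14]=0x4f, mem[0x1c]=0x96, mem[0x1b]=0xcc, mem[0x09]=0x2c, mem[0x17]=0xb2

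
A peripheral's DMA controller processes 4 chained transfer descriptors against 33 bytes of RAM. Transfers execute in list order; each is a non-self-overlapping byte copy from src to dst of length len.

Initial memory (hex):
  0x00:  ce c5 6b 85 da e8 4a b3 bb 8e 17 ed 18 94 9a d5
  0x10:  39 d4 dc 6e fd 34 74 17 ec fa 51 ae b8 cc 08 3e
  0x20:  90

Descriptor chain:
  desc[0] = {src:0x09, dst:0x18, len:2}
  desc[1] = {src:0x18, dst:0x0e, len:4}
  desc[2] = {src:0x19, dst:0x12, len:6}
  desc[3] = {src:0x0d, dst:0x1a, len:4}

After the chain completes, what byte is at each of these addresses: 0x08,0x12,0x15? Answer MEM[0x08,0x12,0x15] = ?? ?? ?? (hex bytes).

#0 dst[0x18+2] := {0x8e,0x17}
#1 dst[0x0e+4] := {0x8e,0x17,0x51,0xae}
#2 dst[0x12+6] := {0x17,0x51,0xae,0xb8,0xcc,0x08}
#3 dst[0x1a+4] := {0x94,0x8e,0x17,0x51}
query mem[0x08]=0xbb, mem[0x12]=0x17, mem[0x15]=0xb8

MEM[0x08,0x12,0x15] = bb 17 b8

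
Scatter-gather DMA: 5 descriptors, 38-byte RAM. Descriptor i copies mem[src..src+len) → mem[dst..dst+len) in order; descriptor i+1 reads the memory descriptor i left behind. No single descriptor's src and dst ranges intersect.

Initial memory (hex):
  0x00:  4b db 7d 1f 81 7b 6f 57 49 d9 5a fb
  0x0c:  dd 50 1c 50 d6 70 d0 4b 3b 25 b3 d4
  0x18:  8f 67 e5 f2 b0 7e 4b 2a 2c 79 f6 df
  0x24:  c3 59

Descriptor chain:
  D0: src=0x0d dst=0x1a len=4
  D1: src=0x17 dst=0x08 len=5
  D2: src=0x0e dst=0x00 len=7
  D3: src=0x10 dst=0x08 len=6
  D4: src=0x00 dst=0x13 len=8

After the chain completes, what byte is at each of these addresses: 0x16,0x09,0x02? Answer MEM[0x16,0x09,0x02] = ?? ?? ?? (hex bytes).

#0 dst[0x1a+4] := {0x50,0x1c,0x50,0xd6}
#1 dst[0x08+5] := {0xd4,0x8f,0x67,0x50,0x1c}
#2 dst[0x00+7] := {0x1c,0x50,0xd6,0x70,0xd0,0x4b,0x3b}
#3 dst[0x08+6] := {0xd6,0x70,0xd0,0x4b,0x3b,0x25}
#4 dst[0x13+8] := {0x1c,0x50,0xd6,0x70,0xd0,0x4b,0x3b,0x57}
query mem[0x16]=0x70, mem[0x09]=0x70, mem[0x02]=0xd6

MEM[0x16,0x09,0x02] = 70 70 d6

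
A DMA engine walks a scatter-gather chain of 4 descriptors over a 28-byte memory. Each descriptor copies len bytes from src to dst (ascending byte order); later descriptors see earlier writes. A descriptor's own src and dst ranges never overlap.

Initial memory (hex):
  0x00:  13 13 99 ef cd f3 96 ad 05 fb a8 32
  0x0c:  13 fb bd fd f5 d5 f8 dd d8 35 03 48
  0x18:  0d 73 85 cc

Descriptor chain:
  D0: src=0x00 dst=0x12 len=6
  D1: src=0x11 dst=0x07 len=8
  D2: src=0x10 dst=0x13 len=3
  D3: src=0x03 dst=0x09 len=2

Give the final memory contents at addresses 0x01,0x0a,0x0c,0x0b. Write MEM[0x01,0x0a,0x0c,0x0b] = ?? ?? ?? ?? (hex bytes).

[0] 0x00->0x12 len=6 : 13 13 99 ef cd f3
[1] 0x11->0x07 len=8 : d5 13 13 99 ef cd f3 0d
[2] 0x10->0x13 len=3 : f5 d5 13
[3] 0x03->0x09 len=2 : ef cd
query mem[0x01]=0x13, mem[0x0a]=0xcd, mem[0x0c]=0xcd, mem[0x0b]=0xef

MEM[0x01,0x0a,0x0c,0x0b] = 13 cd cd ef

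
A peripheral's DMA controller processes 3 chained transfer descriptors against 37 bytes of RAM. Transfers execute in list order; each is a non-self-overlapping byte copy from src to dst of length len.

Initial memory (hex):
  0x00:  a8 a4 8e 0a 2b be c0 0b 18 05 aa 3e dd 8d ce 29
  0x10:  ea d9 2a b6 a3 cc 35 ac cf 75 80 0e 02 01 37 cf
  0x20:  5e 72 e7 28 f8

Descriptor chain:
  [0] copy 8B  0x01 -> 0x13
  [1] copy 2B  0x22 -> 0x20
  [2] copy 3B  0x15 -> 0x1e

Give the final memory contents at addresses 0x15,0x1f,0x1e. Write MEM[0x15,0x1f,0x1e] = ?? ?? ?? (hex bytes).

MEM[0x15,0x1f,0x1e] = 0a 2b 0a

  after D0: wrote 8B at 0x13 = a48e0a2bbec00b18
  after D1: wrote 2B at 0x20 = e728
  after D2: wrote 3B at 0x1e = 0a2bbe
query mem[0x15]=0x0a, mem[0x1f]=0x2b, mem[0x1e]=0x0a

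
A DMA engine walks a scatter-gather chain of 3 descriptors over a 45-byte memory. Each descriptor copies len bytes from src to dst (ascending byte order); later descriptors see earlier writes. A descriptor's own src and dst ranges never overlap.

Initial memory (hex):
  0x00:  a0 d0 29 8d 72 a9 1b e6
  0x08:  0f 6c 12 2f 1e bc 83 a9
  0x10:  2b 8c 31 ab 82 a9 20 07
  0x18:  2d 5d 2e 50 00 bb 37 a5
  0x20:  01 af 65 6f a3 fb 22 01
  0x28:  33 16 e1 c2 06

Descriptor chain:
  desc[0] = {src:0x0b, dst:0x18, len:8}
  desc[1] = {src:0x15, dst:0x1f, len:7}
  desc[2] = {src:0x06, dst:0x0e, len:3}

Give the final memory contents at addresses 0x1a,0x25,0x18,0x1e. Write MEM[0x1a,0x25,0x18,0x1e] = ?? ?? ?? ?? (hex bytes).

MEM[0x1a,0x25,0x18,0x1e] = bc 83 2f 8c

  after D0: wrote 8B at 0x18 = 2f1ebc83a92b8c31
  after D1: wrote 7B at 0x1f = a920072f1ebc83
  after D2: wrote 3B at 0x0e = 1be60f
query mem[0x1a]=0xbc, mem[0x25]=0x83, mem[0x18]=0x2f, mem[0x1e]=0x8c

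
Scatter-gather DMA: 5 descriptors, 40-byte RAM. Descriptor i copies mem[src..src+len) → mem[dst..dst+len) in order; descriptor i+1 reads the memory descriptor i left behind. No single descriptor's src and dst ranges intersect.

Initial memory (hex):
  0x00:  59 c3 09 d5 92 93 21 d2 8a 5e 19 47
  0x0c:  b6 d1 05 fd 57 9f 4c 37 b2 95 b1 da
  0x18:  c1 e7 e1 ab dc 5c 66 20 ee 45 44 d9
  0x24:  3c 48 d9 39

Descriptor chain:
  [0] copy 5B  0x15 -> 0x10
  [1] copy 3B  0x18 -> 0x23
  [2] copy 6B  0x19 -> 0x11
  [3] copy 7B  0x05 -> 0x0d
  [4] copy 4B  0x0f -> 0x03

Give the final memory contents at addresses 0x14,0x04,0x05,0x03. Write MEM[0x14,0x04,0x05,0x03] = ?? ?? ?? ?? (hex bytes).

[0] 0x15->0x10 len=5 : 95 b1 da c1 e7
[1] 0x18->0x23 len=3 : c1 e7 e1
[2] 0x19->0x11 len=6 : e7 e1 ab dc 5c 66
[3] 0x05->0x0d len=7 : 93 21 d2 8a 5e 19 47
[4] 0x0f->0x03 len=4 : d2 8a 5e 19
query mem[0x14]=0xdc, mem[0x04]=0x8a, mem[0x05]=0x5e, mem[0x03]=0xd2

MEM[0x14,0x04,0x05,0x03] = dc 8a 5e d2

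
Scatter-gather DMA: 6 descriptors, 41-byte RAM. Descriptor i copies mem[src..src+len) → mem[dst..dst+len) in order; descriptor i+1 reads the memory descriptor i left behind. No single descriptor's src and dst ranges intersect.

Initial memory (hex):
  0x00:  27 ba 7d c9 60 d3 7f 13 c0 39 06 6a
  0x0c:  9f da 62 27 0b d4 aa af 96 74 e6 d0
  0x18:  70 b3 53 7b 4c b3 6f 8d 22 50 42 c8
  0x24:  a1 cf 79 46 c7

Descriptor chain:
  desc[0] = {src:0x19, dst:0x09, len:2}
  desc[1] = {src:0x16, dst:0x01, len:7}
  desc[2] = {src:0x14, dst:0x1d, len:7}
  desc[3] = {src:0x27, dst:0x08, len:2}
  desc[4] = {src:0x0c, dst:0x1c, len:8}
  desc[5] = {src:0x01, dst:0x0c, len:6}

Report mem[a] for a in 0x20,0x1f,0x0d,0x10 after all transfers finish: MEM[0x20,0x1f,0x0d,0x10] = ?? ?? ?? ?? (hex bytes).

MEM[0x20,0x1f,0x0d,0x10] = 0b 27 d0 53

  after D0: wrote 2B at 0x09 = b353
  after D1: wrote 7B at 0x01 = e6d070b3537b4c
  after D2: wrote 7B at 0x1d = 9674e6d070b353
  after D3: wrote 2B at 0x08 = 46c7
  after D4: wrote 8B at 0x1c = 9fda62270bd4aaaf
  after D5: wrote 6B at 0x0c = e6d070b3537b
query mem[0x20]=0x0b, mem[0x1f]=0x27, mem[0x0d]=0xd0, mem[0x10]=0x53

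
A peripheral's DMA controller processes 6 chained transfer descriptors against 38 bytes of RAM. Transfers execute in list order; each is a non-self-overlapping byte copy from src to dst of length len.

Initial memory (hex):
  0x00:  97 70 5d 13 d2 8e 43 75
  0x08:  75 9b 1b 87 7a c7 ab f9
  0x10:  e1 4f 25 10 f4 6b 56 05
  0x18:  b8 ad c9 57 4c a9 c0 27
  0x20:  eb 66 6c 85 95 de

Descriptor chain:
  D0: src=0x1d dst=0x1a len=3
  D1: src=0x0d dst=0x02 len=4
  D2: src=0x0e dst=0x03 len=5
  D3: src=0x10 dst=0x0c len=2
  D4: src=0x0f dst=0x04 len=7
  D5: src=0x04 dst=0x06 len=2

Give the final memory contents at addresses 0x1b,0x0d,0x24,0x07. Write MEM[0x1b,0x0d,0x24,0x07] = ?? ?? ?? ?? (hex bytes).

MEM[0x1b,0x0d,0x24,0x07] = c0 4f 95 e1

  after D0: wrote 3B at 0x1a = a9c027
  after D1: wrote 4B at 0x02 = c7abf9e1
  after D2: wrote 5B at 0x03 = abf9e14f25
  after D3: wrote 2B at 0x0c = e14f
  after D4: wrote 7B at 0x04 = f9e14f2510f46b
  after D5: wrote 2B at 0x06 = f9e1
query mem[0x1b]=0xc0, mem[0x0d]=0x4f, mem[0x24]=0x95, mem[0x07]=0xe1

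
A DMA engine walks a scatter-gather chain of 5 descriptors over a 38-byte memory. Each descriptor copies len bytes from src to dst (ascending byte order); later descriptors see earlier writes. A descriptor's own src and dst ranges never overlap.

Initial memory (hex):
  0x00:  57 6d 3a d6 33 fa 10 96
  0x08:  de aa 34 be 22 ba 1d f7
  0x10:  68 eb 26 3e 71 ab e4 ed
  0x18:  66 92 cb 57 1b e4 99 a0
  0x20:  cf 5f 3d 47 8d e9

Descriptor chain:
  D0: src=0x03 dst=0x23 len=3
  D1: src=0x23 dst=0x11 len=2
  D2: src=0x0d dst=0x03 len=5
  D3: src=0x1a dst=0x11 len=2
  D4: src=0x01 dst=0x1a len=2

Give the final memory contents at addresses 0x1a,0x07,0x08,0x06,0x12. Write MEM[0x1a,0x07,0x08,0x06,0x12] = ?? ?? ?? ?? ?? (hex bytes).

#0 dst[0x23+3] := {0xd6,0x33,0xfa}
#1 dst[0x11+2] := {0xd6,0x33}
#2 dst[0x03+5] := {0xba,0x1d,0xf7,0x68,0xd6}
#3 dst[0x11+2] := {0xcb,0x57}
#4 dst[0x1a+2] := {0x6d,0x3a}
query mem[0x1a]=0x6d, mem[0x07]=0xd6, mem[0x08]=0xde, mem[0x06]=0x68, mem[0x12]=0x57

MEM[0x1a,0x07,0x08,0x06,0x12] = 6d d6 de 68 57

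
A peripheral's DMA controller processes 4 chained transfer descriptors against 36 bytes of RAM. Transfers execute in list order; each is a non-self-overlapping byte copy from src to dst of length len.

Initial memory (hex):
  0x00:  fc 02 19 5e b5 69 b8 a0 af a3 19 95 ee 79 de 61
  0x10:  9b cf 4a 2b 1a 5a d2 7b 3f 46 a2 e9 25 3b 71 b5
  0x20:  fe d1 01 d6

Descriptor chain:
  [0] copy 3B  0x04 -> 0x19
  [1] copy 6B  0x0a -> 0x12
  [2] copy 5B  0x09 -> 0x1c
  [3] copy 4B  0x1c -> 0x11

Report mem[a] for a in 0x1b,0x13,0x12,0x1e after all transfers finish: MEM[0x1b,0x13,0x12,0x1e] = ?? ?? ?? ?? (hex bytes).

MEM[0x1b,0x13,0x12,0x1e] = b8 95 19 95

  after D0: wrote 3B at 0x19 = b569b8
  after D1: wrote 6B at 0x12 = 1995ee79de61
  after D2: wrote 5B at 0x1c = a31995ee79
  after D3: wrote 4B at 0x11 = a31995ee
query mem[0x1b]=0xb8, mem[0x13]=0x95, mem[0x12]=0x19, mem[0x1e]=0x95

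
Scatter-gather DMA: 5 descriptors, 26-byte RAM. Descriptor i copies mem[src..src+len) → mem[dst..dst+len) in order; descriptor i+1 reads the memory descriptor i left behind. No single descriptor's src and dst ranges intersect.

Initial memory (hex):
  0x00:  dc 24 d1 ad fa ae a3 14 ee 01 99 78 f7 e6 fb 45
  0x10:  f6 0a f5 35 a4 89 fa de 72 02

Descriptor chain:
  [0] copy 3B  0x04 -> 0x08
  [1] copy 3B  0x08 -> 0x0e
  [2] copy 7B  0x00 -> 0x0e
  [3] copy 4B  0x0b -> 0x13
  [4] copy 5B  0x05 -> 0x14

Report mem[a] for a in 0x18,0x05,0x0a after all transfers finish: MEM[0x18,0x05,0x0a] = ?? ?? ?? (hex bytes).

[0] 0x04->0x08 len=3 : fa ae a3
[1] 0x08->0x0e len=3 : fa ae a3
[2] 0x00->0x0e len=7 : dc 24 d1 ad fa ae a3
[3] 0x0b->0x13 len=4 : 78 f7 e6 dc
[4] 0x05->0x14 len=5 : ae a3 14 fa ae
query mem[0x18]=0xae, mem[0x05]=0xae, mem[0x0a]=0xa3

MEM[0x18,0x05,0x0a] = ae ae a3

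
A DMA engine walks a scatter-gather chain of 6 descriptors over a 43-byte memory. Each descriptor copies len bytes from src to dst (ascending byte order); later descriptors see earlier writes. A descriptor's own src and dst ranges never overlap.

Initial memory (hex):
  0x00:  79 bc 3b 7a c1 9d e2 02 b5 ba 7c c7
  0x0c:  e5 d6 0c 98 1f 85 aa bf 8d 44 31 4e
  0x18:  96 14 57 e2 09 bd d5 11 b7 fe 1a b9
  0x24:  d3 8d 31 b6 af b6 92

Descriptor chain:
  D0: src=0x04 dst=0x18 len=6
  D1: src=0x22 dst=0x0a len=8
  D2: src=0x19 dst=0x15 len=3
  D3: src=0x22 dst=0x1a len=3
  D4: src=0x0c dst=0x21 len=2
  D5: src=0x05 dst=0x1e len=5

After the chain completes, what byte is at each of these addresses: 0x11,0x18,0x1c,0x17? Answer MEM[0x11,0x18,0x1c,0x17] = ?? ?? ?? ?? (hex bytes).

D0: mem[0x18..0x1d] <- [c1 9d e2 02 b5 ba]
D1: mem[0x0a..0x11] <- [1a b9 d3 8d 31 b6 af b6]
D2: mem[0x15..0x17] <- [9d e2 02]
D3: mem[0x1a..0x1c] <- [1a b9 d3]
D4: mem[0x21..0x22] <- [d3 8d]
D5: mem[0x1e..0x22] <- [9d e2 02 b5 ba]
query mem[0x11]=0xb6, mem[0x18]=0xc1, mem[0x1c]=0xd3, mem[0x17]=0x02

MEM[0x11,0x18,0x1c,0x17] = b6 c1 d3 02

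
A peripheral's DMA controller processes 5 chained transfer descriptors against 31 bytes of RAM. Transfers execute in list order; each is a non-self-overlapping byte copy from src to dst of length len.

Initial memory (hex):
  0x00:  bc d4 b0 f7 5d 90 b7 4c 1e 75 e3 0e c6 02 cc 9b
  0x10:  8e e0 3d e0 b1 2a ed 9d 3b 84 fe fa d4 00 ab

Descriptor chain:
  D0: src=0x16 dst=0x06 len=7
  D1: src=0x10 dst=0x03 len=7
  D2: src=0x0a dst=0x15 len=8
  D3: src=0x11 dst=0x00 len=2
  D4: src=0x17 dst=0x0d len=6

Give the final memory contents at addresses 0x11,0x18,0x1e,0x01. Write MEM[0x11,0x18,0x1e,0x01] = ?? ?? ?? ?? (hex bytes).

MEM[0x11,0x18,0x1e,0x01] = 8e 02 ab 3d

[0] 0x16->0x06 len=7 : ed 9d 3b 84 fe fa d4
[1] 0x10->0x03 len=7 : 8e e0 3d e0 b1 2a ed
[2] 0x0a->0x15 len=8 : fe fa d4 02 cc 9b 8e e0
[3] 0x11->0x00 len=2 : e0 3d
[4] 0x17->0x0d len=6 : d4 02 cc 9b 8e e0
query mem[0x11]=0x8e, mem[0x18]=0x02, mem[0x1e]=0xab, mem[0x01]=0x3d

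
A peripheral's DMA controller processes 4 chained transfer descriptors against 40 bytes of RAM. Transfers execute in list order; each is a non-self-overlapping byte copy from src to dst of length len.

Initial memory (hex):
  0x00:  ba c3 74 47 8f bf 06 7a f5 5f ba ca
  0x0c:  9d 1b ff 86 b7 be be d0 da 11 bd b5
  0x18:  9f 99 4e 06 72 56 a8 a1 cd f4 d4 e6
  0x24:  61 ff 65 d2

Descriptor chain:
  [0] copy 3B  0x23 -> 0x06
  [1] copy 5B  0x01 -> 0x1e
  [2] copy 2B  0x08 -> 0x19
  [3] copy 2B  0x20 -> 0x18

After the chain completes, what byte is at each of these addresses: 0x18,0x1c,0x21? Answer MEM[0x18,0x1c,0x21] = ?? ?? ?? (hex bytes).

#0 dst[0x06+3] := {0xe6,0x61,0xff}
#1 dst[0x1e+5] := {0xc3,0x74,0x47,0x8f,0xbf}
#2 dst[0x19+2] := {0xff,0x5f}
#3 dst[0x18+2] := {0x47,0x8f}
query mem[0x18]=0x47, mem[0x1c]=0x72, mem[0x21]=0x8f

MEM[0x18,0x1c,0x21] = 47 72 8f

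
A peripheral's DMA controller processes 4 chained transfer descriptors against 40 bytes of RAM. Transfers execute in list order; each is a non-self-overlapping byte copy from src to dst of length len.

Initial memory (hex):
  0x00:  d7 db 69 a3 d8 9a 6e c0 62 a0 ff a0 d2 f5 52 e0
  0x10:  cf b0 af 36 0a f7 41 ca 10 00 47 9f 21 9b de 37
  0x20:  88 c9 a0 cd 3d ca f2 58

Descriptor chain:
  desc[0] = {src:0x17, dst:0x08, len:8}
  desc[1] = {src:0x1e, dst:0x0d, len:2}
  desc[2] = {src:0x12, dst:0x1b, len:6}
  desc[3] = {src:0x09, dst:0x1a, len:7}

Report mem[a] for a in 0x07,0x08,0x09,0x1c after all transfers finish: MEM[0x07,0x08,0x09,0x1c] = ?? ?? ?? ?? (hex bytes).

MEM[0x07,0x08,0x09,0x1c] = c0 ca 10 47

  after D0: wrote 8B at 0x08 = ca1000479f219bde
  after D1: wrote 2B at 0x0d = de37
  after D2: wrote 6B at 0x1b = af360af741ca
  after D3: wrote 7B at 0x1a = 1000479fde37de
query mem[0x07]=0xc0, mem[0x08]=0xca, mem[0x09]=0x10, mem[0x1c]=0x47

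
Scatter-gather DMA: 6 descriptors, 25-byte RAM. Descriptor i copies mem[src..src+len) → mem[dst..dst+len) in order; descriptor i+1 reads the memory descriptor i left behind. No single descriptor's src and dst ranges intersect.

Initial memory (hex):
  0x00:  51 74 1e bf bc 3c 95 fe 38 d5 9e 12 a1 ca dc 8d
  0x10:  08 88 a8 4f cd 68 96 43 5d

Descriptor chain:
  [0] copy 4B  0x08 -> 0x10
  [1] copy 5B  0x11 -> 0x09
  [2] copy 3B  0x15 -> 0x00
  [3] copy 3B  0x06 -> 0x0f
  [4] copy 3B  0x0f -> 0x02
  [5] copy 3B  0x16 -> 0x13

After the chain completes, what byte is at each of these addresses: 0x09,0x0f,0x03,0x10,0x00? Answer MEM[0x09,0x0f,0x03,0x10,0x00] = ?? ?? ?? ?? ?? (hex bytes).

  after D0: wrote 4B at 0x10 = 38d59e12
  after D1: wrote 5B at 0x09 = d59e12cd68
  after D2: wrote 3B at 0x00 = 689643
  after D3: wrote 3B at 0x0f = 95fe38
  after D4: wrote 3B at 0x02 = 95fe38
  after D5: wrote 3B at 0x13 = 96435d
query mem[0x09]=0xd5, mem[0x0f]=0x95, mem[0x03]=0xfe, mem[0x10]=0xfe, mem[0x00]=0x68

MEM[0x09,0x0f,0x03,0x10,0x00] = d5 95 fe fe 68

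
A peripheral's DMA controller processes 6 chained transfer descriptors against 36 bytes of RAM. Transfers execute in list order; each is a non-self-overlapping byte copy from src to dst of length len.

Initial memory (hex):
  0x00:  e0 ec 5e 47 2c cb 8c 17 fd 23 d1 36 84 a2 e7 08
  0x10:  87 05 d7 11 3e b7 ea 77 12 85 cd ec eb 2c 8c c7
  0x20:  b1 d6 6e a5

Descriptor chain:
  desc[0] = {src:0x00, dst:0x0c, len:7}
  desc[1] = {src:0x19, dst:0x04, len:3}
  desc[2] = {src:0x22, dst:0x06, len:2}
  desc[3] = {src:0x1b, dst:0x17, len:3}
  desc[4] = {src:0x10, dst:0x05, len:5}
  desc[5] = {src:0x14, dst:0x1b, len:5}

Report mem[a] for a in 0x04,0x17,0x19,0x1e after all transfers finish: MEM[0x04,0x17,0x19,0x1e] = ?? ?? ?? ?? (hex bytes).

MEM[0x04,0x17,0x19,0x1e] = 85 ec 2c ec

[0] 0x00->0x0c len=7 : e0 ec 5e 47 2c cb 8c
[1] 0x19->0x04 len=3 : 85 cd ec
[2] 0x22->0x06 len=2 : 6e a5
[3] 0x1b->0x17 len=3 : ec eb 2c
[4] 0x10->0x05 len=5 : 2c cb 8c 11 3e
[5] 0x14->0x1b len=5 : 3e b7 ea ec eb
query mem[0x04]=0x85, mem[0x17]=0xec, mem[0x19]=0x2c, mem[0x1e]=0xec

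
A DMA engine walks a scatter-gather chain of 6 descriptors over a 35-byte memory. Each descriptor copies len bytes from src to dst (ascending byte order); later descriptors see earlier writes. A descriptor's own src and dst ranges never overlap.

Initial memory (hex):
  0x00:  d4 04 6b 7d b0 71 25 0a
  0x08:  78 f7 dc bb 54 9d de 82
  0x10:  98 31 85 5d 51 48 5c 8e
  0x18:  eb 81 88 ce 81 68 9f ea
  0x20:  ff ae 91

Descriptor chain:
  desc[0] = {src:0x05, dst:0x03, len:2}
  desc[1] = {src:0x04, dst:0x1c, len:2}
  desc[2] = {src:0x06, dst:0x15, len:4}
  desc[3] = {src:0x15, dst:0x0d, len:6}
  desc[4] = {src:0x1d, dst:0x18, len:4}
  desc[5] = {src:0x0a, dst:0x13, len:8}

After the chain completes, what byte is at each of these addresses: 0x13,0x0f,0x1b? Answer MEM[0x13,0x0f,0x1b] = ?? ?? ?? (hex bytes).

#0 dst[0x03+2] := {0x71,0x25}
#1 dst[0x1c+2] := {0x25,0x71}
#2 dst[0x15+4] := {0x25,0x0a,0x78,0xf7}
#3 dst[0x0d+6] := {0x25,0x0a,0x78,0xf7,0x81,0x88}
#4 dst[0x18+4] := {0x71,0x9f,0xea,0xff}
#5 dst[0x13+8] := {0xdc,0xbb,0x54,0x25,0x0a,0x78,0xf7,0x81}
query mem[0x13]=0xdc, mem[0x0f]=0x78, mem[0x1b]=0xff

MEM[0x13,0x0f,0x1b] = dc 78 ff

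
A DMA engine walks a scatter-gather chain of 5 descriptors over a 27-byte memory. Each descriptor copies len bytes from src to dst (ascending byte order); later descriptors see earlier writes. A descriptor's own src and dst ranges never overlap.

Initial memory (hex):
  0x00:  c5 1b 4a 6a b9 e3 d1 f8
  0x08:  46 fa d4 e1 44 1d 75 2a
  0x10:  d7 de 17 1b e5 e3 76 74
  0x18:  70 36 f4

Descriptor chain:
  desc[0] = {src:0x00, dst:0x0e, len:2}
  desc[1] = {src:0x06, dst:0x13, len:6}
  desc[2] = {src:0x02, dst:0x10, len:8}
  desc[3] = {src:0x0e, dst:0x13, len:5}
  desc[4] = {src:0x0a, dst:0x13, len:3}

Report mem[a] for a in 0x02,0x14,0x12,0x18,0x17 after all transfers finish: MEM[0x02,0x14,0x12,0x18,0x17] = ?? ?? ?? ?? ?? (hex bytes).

MEM[0x02,0x14,0x12,0x18,0x17] = 4a e1 b9 e1 b9

[0] 0x00->0x0e len=2 : c5 1b
[1] 0x06->0x13 len=6 : d1 f8 46 fa d4 e1
[2] 0x02->0x10 len=8 : 4a 6a b9 e3 d1 f8 46 fa
[3] 0x0e->0x13 len=5 : c5 1b 4a 6a b9
[4] 0x0a->0x13 len=3 : d4 e1 44
query mem[0x02]=0x4a, mem[0x14]=0xe1, mem[0x12]=0xb9, mem[0x18]=0xe1, mem[0x17]=0xb9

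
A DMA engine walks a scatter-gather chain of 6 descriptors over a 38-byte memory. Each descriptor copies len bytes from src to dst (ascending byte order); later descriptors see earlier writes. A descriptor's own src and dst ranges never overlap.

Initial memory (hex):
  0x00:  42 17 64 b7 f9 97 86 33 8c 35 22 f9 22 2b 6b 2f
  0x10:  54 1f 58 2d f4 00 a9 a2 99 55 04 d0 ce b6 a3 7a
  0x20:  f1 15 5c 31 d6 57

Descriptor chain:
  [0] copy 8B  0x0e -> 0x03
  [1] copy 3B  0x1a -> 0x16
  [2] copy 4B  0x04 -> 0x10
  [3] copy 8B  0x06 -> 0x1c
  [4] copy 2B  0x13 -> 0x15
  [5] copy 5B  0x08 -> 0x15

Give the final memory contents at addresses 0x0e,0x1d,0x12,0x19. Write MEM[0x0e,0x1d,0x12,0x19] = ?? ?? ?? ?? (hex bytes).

  after D0: wrote 8B at 0x03 = 6b2f541f582df400
  after D1: wrote 3B at 0x16 = 04d0ce
  after D2: wrote 4B at 0x10 = 2f541f58
  after D3: wrote 8B at 0x1c = 1f582df400f9222b
  after D4: wrote 2B at 0x15 = 58f4
  after D5: wrote 5B at 0x15 = 2df400f922
query mem[0x0e]=0x6b, mem[0x1d]=0x58, mem[0x12]=0x1f, mem[0x19]=0x22

MEM[0x0e,0x1d,0x12,0x19] = 6b 58 1f 22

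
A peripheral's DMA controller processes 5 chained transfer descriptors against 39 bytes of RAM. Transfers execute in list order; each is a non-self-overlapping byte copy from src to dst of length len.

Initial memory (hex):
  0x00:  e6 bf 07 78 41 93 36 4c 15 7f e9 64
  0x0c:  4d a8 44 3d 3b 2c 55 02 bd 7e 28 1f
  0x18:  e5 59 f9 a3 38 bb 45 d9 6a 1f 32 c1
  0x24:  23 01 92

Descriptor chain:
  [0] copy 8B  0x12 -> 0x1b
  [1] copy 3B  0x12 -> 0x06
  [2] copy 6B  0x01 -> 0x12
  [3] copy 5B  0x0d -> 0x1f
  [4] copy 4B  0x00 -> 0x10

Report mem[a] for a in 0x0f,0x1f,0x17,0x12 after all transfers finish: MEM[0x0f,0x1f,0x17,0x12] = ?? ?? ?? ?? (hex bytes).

#0 dst[0x1b+8] := {0x55,0x02,0xbd,0x7e,0x28,0x1f,0xe5,0x59}
#1 dst[0x06+3] := {0x55,0x02,0xbd}
#2 dst[0x12+6] := {0xbf,0x07,0x78,0x41,0x93,0x55}
#3 dst[0x1f+5] := {0xa8,0x44,0x3d,0x3b,0x2c}
#4 dst[0x10+4] := {0xe6,0xbf,0x07,0x78}
query mem[0x0f]=0x3d, mem[0x1f]=0xa8, mem[0x17]=0x55, mem[0x12]=0x07

MEM[0x0f,0x1f,0x17,0x12] = 3d a8 55 07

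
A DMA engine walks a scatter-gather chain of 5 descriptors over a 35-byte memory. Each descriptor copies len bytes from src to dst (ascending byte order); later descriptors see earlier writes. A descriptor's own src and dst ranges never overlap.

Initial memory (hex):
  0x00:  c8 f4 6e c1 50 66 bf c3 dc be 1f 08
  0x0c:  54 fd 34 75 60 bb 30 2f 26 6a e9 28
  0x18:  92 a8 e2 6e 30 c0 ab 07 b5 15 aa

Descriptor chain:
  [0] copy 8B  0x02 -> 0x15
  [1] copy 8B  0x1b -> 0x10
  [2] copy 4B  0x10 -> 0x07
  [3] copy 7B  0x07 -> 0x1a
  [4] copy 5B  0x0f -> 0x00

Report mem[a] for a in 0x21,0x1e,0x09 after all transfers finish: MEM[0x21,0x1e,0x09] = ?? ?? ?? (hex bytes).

MEM[0x21,0x1e,0x09] = 15 08 c0

D0: mem[0x15..0x1c] <- [6e c1 50 66 bf c3 dc be]
D1: mem[0x10..0x17] <- [dc be c0 ab 07 b5 15 aa]
D2: mem[0x07..0x0a] <- [dc be c0 ab]
D3: mem[0x1a..0x20] <- [dc be c0 ab 08 54 fd]
D4: mem[0x00..0x04] <- [75 dc be c0 ab]
query mem[0x21]=0x15, mem[0x1e]=0x08, mem[0x09]=0xc0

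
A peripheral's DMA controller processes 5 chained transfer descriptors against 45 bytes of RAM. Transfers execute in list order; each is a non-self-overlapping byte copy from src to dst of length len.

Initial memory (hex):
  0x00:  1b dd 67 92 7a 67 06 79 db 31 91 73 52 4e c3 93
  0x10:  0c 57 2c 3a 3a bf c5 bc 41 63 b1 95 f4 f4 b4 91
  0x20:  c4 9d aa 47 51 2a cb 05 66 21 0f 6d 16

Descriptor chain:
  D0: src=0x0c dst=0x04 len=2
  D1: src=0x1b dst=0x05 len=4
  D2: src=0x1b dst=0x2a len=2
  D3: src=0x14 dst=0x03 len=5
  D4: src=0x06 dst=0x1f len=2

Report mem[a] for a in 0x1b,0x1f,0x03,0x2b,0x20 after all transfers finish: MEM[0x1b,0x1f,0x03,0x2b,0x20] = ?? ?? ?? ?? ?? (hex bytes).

MEM[0x1b,0x1f,0x03,0x2b,0x20] = 95 bc 3a f4 41

[0] 0x0c->0x04 len=2 : 52 4e
[1] 0x1b->0x05 len=4 : 95 f4 f4 b4
[2] 0x1b->0x2a len=2 : 95 f4
[3] 0x14->0x03 len=5 : 3a bf c5 bc 41
[4] 0x06->0x1f len=2 : bc 41
query mem[0x1b]=0x95, mem[0x1f]=0xbc, mem[0x03]=0x3a, mem[0x2b]=0xf4, mem[0x20]=0x41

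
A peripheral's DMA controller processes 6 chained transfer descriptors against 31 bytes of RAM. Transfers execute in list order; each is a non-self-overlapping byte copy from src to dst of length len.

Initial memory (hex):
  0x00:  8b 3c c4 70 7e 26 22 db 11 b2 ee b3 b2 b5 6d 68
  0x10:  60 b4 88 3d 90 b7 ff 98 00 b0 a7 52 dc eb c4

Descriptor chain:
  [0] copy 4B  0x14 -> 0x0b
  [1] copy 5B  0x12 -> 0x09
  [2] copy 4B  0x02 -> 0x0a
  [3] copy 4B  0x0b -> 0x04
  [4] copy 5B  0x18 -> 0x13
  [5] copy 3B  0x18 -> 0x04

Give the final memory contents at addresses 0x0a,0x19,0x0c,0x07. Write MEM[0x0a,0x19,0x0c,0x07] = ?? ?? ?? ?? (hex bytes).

MEM[0x0a,0x19,0x0c,0x07] = c4 b0 7e 98

#0 dst[0x0b+4] := {0x90,0xb7,0xff,0x98}
#1 dst[0x09+5] := {0x88,0x3d,0x90,0xb7,0xff}
#2 dst[0x0a+4] := {0xc4,0x70,0x7e,0x26}
#3 dst[0x04+4] := {0x70,0x7e,0x26,0x98}
#4 dst[0x13+5] := {0x00,0xb0,0xa7,0x52,0xdc}
#5 dst[0x04+3] := {0x00,0xb0,0xa7}
query mem[0x0a]=0xc4, mem[0x19]=0xb0, mem[0x0c]=0x7e, mem[0x07]=0x98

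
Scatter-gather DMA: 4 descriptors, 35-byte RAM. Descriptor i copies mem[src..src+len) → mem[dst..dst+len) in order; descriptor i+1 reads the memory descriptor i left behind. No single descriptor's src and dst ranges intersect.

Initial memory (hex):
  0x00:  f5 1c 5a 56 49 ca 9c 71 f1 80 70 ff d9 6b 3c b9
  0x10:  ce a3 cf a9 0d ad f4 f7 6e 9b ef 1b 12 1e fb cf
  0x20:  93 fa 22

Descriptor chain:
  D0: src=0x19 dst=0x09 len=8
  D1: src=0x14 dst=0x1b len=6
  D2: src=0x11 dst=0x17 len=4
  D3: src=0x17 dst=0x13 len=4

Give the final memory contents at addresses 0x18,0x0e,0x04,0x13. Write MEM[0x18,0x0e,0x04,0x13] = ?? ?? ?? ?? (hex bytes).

D0: mem[0x09..0x10] <- [9b ef 1b 12 1e fb cf 93]
D1: mem[0x1b..0x20] <- [0d ad f4 f7 6e 9b]
D2: mem[0x17..0x1a] <- [a3 cf a9 0d]
D3: mem[0x13..0x16] <- [a3 cf a9 0d]
query mem[0x18]=0xcf, mem[0x0e]=0xfb, mem[0x04]=0x49, mem[0x13]=0xa3

MEM[0x18,0x0e,0x04,0x13] = cf fb 49 a3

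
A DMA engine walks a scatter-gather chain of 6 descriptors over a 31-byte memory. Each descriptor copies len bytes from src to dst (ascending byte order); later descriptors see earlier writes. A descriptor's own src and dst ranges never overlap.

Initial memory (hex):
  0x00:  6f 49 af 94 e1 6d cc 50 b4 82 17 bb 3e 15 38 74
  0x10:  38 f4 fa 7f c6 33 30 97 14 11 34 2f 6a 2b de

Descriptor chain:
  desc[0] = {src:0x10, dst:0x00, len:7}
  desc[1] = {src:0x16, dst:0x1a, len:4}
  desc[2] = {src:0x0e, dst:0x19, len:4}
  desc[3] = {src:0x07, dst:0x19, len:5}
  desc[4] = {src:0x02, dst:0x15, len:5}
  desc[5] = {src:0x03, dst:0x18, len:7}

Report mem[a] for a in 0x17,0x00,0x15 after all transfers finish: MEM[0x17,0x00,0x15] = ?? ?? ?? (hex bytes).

  after D0: wrote 7B at 0x00 = 38f4fa7fc63330
  after D1: wrote 4B at 0x1a = 30971411
  after D2: wrote 4B at 0x19 = 387438f4
  after D3: wrote 5B at 0x19 = 50b48217bb
  after D4: wrote 5B at 0x15 = fa7fc63330
  after D5: wrote 7B at 0x18 = 7fc6333050b482
query mem[0x17]=0xc6, mem[0x00]=0x38, mem[0x15]=0xfa

MEM[0x17,0x00,0x15] = c6 38 fa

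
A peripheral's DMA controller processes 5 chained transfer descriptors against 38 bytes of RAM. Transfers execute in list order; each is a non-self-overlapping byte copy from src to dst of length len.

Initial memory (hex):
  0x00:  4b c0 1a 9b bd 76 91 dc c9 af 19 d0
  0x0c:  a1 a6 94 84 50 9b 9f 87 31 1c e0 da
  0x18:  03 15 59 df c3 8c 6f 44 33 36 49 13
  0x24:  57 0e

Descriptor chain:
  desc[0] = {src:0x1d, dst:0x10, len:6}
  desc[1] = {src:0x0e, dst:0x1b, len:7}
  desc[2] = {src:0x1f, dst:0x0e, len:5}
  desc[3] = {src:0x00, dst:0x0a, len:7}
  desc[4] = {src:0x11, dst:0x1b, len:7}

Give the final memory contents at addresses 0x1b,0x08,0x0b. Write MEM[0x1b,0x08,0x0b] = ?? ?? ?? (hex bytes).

#0 dst[0x10+6] := {0x8c,0x6f,0x44,0x33,0x36,0x49}
#1 dst[0x1b+7] := {0x94,0x84,0x8c,0x6f,0x44,0x33,0x36}
#2 dst[0x0e+5] := {0x44,0x33,0x36,0x49,0x13}
#3 dst[0x0a+7] := {0x4b,0xc0,0x1a,0x9b,0xbd,0x76,0x91}
#4 dst[0x1b+7] := {0x49,0x13,0x33,0x36,0x49,0xe0,0xda}
query mem[0x1b]=0x49, mem[0x08]=0xc9, mem[0x0b]=0xc0

MEM[0x1b,0x08,0x0b] = 49 c9 c0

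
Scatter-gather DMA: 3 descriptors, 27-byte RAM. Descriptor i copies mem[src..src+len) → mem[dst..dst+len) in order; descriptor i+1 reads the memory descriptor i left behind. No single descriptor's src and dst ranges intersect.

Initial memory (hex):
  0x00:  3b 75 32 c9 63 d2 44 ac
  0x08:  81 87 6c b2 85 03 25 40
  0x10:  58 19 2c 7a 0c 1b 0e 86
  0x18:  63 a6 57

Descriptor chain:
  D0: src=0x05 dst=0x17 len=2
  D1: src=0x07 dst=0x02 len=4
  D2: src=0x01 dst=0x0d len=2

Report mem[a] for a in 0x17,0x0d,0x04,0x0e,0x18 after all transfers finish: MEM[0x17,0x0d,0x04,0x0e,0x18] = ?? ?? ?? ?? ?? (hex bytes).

MEM[0x17,0x0d,0x04,0x0e,0x18] = d2 75 87 ac 44

D0: mem[0x17..0x18] <- [d2 44]
D1: mem[0x02..0x05] <- [ac 81 87 6c]
D2: mem[0x0d..0x0e] <- [75 ac]
query mem[0x17]=0xd2, mem[0x0d]=0x75, mem[0x04]=0x87, mem[0x0e]=0xac, mem[0x18]=0x44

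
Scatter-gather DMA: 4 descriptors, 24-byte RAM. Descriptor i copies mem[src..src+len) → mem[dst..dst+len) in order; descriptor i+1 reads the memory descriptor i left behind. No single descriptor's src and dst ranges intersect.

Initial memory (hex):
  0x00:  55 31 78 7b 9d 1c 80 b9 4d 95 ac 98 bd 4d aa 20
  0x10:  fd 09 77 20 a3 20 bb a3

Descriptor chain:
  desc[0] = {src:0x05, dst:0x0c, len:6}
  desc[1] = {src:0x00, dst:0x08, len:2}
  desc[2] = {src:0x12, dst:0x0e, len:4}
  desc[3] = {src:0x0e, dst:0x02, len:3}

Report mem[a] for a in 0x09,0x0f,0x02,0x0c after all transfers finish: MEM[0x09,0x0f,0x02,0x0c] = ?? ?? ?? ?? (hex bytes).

#0 dst[0x0c+6] := {0x1c,0x80,0xb9,0x4d,0x95,0xac}
#1 dst[0x08+2] := {0x55,0x31}
#2 dst[0x0e+4] := {0x77,0x20,0xa3,0x20}
#3 dst[0x02+3] := {0x77,0x20,0xa3}
query mem[0x09]=0x31, mem[0x0f]=0x20, mem[0x02]=0x77, mem[0x0c]=0x1c

MEM[0x09,0x0f,0x02,0x0c] = 31 20 77 1c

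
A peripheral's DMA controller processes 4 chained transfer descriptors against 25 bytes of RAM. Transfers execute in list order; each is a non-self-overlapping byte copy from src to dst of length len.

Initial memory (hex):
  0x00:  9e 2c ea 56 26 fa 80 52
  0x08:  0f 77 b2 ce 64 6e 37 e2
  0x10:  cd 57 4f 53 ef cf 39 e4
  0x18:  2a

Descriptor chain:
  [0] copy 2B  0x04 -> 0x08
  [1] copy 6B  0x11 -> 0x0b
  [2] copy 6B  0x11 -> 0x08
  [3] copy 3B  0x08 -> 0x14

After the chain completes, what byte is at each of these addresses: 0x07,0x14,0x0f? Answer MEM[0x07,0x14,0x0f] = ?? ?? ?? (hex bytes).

#0 dst[0x08+2] := {0x26,0xfa}
#1 dst[0x0b+6] := {0x57,0x4f,0x53,0xef,0xcf,0x39}
#2 dst[0x08+6] := {0x57,0x4f,0x53,0xef,0xcf,0x39}
#3 dst[0x14+3] := {0x57,0x4f,0x53}
query mem[0x07]=0x52, mem[0x14]=0x57, mem[0x0f]=0xcf

MEM[0x07,0x14,0x0f] = 52 57 cf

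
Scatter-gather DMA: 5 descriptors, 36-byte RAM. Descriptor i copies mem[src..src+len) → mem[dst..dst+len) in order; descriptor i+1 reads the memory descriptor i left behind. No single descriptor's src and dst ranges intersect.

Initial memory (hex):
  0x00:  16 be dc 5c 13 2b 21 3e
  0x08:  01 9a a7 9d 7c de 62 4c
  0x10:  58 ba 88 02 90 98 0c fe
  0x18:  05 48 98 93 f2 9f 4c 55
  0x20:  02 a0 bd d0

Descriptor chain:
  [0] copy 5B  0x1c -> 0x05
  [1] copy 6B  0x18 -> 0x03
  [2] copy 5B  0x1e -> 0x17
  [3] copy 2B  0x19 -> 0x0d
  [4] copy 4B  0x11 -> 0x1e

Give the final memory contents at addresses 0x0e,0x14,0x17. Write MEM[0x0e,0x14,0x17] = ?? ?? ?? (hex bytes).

[0] 0x1c->0x05 len=5 : f2 9f 4c 55 02
[1] 0x18->0x03 len=6 : 05 48 98 93 f2 9f
[2] 0x1e->0x17 len=5 : 4c 55 02 a0 bd
[3] 0x19->0x0d len=2 : 02 a0
[4] 0x11->0x1e len=4 : ba 88 02 90
query mem[0x0e]=0xa0, mem[0x14]=0x90, mem[0x17]=0x4c

MEM[0x0e,0x14,0x17] = a0 90 4c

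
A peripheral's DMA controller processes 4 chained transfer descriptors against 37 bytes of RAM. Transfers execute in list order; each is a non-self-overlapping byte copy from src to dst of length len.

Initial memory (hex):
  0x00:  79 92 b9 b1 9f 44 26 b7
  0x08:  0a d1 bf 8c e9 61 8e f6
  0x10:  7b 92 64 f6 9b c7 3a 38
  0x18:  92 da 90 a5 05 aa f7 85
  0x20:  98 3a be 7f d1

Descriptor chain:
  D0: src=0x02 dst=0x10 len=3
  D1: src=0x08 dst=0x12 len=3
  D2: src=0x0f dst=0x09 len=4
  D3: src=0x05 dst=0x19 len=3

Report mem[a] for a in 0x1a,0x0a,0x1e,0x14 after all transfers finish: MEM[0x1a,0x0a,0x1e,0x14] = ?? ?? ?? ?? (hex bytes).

[0] 0x02->0x10 len=3 : b9 b1 9f
[1] 0x08->0x12 len=3 : 0a d1 bf
[2] 0x0f->0x09 len=4 : f6 b9 b1 0a
[3] 0x05->0x19 len=3 : 44 26 b7
query mem[0x1a]=0x26, mem[0x0a]=0xb9, mem[0x1e]=0xf7, mem[0x14]=0xbf

MEM[0x1a,0x0a,0x1e,0x14] = 26 b9 f7 bf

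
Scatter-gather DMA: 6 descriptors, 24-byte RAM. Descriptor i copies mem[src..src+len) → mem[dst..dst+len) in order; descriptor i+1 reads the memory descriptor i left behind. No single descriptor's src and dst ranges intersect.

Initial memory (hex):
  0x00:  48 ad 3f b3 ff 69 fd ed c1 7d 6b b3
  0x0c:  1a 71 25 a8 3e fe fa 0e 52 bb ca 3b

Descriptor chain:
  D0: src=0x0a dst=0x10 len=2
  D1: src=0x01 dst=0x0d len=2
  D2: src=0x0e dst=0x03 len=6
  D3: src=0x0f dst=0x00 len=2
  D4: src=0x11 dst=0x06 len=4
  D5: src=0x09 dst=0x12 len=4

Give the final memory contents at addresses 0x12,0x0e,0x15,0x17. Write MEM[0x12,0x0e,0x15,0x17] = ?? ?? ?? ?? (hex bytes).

#0 dst[0x10+2] := {0x6b,0xb3}
#1 dst[0x0d+2] := {0xad,0x3f}
#2 dst[0x03+6] := {0x3f,0xa8,0x6b,0xb3,0xfa,0x0e}
#3 dst[0x00+2] := {0xa8,0x6b}
#4 dst[0x06+4] := {0xb3,0xfa,0x0e,0x52}
#5 dst[0x12+4] := {0x52,0x6b,0xb3,0x1a}
query mem[0x12]=0x52, mem[0x0e]=0x3f, mem[0x15]=0x1a, mem[0x17]=0x3b

MEM[0x12,0x0e,0x15,0x17] = 52 3f 1a 3b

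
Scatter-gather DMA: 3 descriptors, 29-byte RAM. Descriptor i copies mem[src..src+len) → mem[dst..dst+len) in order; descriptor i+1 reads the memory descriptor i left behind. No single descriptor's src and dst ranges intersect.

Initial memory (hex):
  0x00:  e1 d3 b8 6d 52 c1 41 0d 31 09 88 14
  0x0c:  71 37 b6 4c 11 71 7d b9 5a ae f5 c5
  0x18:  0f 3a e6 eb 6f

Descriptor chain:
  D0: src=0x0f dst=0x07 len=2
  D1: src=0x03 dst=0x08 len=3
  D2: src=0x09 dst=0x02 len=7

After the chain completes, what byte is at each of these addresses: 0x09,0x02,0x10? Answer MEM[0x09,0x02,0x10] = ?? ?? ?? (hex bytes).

MEM[0x09,0x02,0x10] = 52 52 11

D0: mem[0x07..0x08] <- [4c 11]
D1: mem[0x08..0x0a] <- [6d 52 c1]
D2: mem[0x02..0x08] <- [52 c1 14 71 37 b6 4c]
query mem[0x09]=0x52, mem[0x02]=0x52, mem[0x10]=0x11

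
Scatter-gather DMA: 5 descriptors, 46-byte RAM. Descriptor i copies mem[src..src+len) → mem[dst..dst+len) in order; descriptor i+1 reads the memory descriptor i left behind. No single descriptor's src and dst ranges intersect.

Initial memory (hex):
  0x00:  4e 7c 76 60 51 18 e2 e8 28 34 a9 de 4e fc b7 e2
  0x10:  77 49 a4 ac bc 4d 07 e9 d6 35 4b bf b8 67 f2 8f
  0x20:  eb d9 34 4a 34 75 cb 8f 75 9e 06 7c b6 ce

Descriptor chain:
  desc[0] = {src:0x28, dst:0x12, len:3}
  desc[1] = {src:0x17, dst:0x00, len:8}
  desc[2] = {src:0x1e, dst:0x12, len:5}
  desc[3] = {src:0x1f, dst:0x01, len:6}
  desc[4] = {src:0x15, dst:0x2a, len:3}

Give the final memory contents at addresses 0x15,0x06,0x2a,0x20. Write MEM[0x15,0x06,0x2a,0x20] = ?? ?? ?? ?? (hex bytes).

[0] 0x28->0x12 len=3 : 75 9e 06
[1] 0x17->0x00 len=8 : e9 d6 35 4b bf b8 67 f2
[2] 0x1e->0x12 len=5 : f2 8f eb d9 34
[3] 0x1f->0x01 len=6 : 8f eb d9 34 4a 34
[4] 0x15->0x2a len=3 : d9 34 e9
query mem[0x15]=0xd9, mem[0x06]=0x34, mem[0x2a]=0xd9, mem[0x20]=0xeb

MEM[0x15,0x06,0x2a,0x20] = d9 34 d9 eb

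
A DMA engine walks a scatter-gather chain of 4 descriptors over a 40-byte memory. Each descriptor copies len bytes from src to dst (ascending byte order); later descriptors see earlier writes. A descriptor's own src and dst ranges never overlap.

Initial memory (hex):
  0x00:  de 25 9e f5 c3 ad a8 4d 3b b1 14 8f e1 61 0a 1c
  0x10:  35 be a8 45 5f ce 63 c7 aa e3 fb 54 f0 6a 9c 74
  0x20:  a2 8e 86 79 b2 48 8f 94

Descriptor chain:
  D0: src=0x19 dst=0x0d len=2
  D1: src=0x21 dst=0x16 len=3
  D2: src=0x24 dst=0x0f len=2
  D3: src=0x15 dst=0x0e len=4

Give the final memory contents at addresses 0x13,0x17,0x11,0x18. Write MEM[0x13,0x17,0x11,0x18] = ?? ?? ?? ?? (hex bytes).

#0 dst[0x0d+2] := {0xe3,0xfb}
#1 dst[0x16+3] := {0x8e,0x86,0x79}
#2 dst[0x0f+2] := {0xb2,0x48}
#3 dst[0x0e+4] := {0xce,0x8e,0x86,0x79}
query mem[0x13]=0x45, mem[0x17]=0x86, mem[0x11]=0x79, mem[0x18]=0x79

MEM[0x13,0x17,0x11,0x18] = 45 86 79 79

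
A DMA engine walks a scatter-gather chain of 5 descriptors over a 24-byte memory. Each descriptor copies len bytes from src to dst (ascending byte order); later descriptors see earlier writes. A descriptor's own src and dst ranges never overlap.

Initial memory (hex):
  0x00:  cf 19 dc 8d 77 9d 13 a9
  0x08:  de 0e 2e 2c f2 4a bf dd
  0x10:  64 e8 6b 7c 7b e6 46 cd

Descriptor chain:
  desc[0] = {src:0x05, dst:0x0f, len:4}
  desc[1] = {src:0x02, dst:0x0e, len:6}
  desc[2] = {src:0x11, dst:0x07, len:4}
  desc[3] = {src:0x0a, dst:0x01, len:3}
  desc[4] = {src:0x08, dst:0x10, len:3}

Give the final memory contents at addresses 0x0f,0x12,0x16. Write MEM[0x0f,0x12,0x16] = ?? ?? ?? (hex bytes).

[0] 0x05->0x0f len=4 : 9d 13 a9 de
[1] 0x02->0x0e len=6 : dc 8d 77 9d 13 a9
[2] 0x11->0x07 len=4 : 9d 13 a9 7b
[3] 0x0a->0x01 len=3 : 7b 2c f2
[4] 0x08->0x10 len=3 : 13 a9 7b
query mem[0x0f]=0x8d, mem[0x12]=0x7b, mem[0x16]=0x46

MEM[0x0f,0x12,0x16] = 8d 7b 46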